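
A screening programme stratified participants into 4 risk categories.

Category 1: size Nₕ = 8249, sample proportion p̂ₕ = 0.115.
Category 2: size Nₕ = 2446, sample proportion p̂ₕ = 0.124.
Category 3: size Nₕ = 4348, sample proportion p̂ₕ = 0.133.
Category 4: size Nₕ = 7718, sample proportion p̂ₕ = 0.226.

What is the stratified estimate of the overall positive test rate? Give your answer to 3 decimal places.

Wₕ = Nₕ/N with N = 22761: 0.3624, 0.1075, 0.1910, 0.3391.
p̂_st = 0.3624·0.115 + 0.1075·0.124 + 0.1910·0.133 + 0.3391·0.226 ≈ 0.15704... → 0.157.

0.157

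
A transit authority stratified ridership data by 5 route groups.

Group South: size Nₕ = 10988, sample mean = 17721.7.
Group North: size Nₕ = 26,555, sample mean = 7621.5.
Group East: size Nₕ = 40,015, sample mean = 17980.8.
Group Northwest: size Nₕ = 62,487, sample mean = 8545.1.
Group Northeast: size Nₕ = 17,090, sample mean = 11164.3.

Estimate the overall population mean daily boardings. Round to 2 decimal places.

N = 10988 + 26555 + 40015 + 62487 + 17090 = 157135.
Overall mean = Σ (Nₕ/N)·x̄ₕ — weight by population share, not a simple average.
Σ Nₕx̄ₕ = 10988·17721.7 + 26555·7621.5 + 40015·17980.8 + 62487·8545.1 + 17090·11164.3 = 194726039.6 + 202388932.5 + 719501712 + 533957663.7 + 190797887 = 1841372234.8.
Divide by N: 1841372234.8 / 157135 = 11718.4092... → 11718.41.

11718.41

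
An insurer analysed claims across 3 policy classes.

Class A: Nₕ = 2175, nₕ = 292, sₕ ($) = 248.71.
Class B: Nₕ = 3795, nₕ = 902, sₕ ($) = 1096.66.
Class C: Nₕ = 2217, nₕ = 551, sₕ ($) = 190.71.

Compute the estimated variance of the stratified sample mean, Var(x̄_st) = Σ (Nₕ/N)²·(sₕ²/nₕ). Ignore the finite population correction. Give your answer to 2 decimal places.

N = 8187; Wₕ = Nₕ/N.
class A: (2175/8187)²·248.71²/292 = 14.95108
class B: (3795/8187)²·1096.66²/902 = 286.49131
class C: (2217/8187)²·190.71²/551 = 4.84035
Sum = 306.28274 → 306.28.

306.28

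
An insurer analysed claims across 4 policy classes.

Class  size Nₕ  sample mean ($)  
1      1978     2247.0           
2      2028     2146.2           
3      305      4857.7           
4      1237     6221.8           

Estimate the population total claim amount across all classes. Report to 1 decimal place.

Population total = Σ Nₕ·x̄ₕ (each stratum's size times its mean).
1978·2247.0 + 2028·2146.2 + 305·4857.7 + 1237·6221.8 = 4444566 + 4352493.6 + 1481598.5 + 7696366.6 = 17975024.7.

17975024.7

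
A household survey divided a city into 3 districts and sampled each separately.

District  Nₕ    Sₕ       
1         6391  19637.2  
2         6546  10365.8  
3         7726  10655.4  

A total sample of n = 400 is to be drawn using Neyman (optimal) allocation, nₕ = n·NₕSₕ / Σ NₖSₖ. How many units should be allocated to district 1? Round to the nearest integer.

182

Σ NₕSₕ = 6391·19637.2 + 6546·10365.8 + 7726·10655.4 = 275679492.4.
Share for 1: 125501345.2/275679492.4 = 0.45524.
n_1 = 400 × 0.45524 = 182.097... → 182.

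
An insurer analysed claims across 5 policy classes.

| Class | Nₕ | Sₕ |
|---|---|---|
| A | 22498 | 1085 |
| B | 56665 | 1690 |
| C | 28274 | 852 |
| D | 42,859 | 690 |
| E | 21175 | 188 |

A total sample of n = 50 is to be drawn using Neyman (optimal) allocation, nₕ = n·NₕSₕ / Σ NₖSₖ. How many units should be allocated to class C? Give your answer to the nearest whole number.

7

Σ NₕSₕ = 22498·1085 + 56665·1690 + 28274·852 + 42859·690 + 21175·188 = 177817238.
Share for C: 24089448/177817238 = 0.13547.
n_C = 50 × 0.13547 = 6.774... → 7.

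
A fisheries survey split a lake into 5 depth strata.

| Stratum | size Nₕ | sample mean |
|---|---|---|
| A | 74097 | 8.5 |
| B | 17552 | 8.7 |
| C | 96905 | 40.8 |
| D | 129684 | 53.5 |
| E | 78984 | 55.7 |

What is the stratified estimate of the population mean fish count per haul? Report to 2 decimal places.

40.47

N = 397222; weights Wₕ = Nₕ/N = (0.1865, 0.0442, 0.2440, 0.3265, 0.1988).
x̄_st = Σ Wₕ·x̄ₕ = 0.1865·8.5 + 0.0442·8.7 + 0.2440·40.8 + 0.3265·53.5 + 0.1988·55.7 ≈ 40.4654...
→ 40.47.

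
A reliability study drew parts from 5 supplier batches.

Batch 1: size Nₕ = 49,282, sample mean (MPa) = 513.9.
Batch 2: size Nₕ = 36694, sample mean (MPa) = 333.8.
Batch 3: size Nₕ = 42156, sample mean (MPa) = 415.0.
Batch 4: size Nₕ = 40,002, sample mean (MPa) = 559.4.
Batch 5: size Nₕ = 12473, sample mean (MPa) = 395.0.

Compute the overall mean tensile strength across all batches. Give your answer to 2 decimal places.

N = 180607; weights Wₕ = Nₕ/N = (0.2729, 0.2032, 0.2334, 0.2215, 0.0691).
x̄_st = Σ Wₕ·x̄ₕ = 0.2729·513.9 + 0.2032·333.8 + 0.2334·415.0 + 0.2215·559.4 + 0.0691·395.0 ≈ 456.0907...
→ 456.09.

456.09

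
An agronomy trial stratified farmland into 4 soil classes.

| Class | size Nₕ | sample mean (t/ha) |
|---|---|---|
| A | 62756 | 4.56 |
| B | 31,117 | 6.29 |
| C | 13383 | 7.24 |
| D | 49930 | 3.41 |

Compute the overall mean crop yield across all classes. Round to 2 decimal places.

4.77

N = 62756 + 31117 + 13383 + 49930 = 157186.
Overall mean = Σ (Nₕ/N)·x̄ₕ — weight by population share, not a simple average.
Σ Nₕx̄ₕ = 62756·4.56 + 31117·6.29 + 13383·7.24 + 49930·3.41 = 286167.36 + 195725.93 + 96892.92 + 170261.3 = 749047.51.
Divide by N: 749047.51 / 157186 = 4.7654... → 4.77.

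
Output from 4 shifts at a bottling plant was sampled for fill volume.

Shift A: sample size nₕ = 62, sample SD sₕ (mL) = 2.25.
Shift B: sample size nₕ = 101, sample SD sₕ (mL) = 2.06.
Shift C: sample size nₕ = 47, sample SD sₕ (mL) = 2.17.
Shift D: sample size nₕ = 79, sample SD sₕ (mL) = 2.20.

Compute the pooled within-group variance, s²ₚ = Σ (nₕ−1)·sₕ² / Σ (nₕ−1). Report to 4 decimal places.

A: (62−1)·2.25² = 61·5.0625 = 308.8125
B: (101−1)·2.06² = 100·4.2436 = 424.36
C: (47−1)·2.17² = 46·4.7089 = 216.6094
D: (79−1)·2.20² = 78·4.84 = 377.52
Numerator = 1327.3019; denominator = Σ(nₕ−1) = 285.
s²ₚ = 1327.3019/285 = 4.657200... → 4.6572.

4.6572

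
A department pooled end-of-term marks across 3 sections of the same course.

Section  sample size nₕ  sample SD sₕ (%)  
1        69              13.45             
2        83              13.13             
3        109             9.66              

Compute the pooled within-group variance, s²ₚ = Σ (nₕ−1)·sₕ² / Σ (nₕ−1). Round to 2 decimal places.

1: (69−1)·13.45² = 68·180.9025 = 12301.37
2: (83−1)·13.13² = 82·172.3969 = 14136.5458
3: (109−1)·9.66² = 108·93.3156 = 10078.0848
Numerator = 36516.0006; denominator = Σ(nₕ−1) = 258.
s²ₚ = 36516.0006/258 = 141.5349... → 141.53.

141.53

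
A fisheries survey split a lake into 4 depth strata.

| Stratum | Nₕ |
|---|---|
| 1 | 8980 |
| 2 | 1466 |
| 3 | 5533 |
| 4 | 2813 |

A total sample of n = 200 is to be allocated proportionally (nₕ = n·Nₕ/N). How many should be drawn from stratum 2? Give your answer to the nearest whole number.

N = 8980 + 1466 + 5533 + 2813 = 18792.
n_2 = 200·1466/18792 = 15.602... → 16.

16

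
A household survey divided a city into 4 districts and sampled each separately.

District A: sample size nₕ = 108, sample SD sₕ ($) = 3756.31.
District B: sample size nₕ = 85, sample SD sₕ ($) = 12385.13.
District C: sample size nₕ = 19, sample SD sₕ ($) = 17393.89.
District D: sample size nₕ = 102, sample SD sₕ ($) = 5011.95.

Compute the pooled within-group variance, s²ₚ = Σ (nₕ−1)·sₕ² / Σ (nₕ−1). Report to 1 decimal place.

A: (108−1)·3756.31² = 107·14109864.8161 = 1509755535.3227
B: (85−1)·12385.13² = 84·153391445.1169 = 12884881389.8196
C: (19−1)·17393.89² = 18·302547409.3321 = 5445853367.9778
D: (102−1)·5011.95² = 101·25119642.8025 = 2537083923.0525
Numerator = 22377574216.1726; denominator = Σ(nₕ−1) = 310.
s²ₚ = 22377574216.1726/310 = 72185723.278... → 72185723.3.

72185723.3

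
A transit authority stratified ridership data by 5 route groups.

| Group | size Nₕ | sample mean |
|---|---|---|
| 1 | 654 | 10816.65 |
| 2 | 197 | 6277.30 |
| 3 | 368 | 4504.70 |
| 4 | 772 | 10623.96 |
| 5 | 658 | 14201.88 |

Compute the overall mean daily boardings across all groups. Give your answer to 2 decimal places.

10386.93

x̄_st = (Σ Nₕx̄ₕ) / (Σ Nₕ) = (654·10816.65 + 197·6277.30 + 368·4504.70 + 772·10623.96 + 658·14201.88) / 2649
= 27514980.96 / 2649 = 10386.9313... → 10386.93.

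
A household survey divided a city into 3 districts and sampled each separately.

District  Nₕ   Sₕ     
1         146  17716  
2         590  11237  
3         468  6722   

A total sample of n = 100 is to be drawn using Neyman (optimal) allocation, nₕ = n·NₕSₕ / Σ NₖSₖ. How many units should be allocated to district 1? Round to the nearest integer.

Σ NₕSₕ = 146·17716 + 590·11237 + 468·6722 = 12362262.
Share for 1: 2586536/12362262 = 0.20923.
n_1 = 100 × 0.20923 = 20.923... → 21.

21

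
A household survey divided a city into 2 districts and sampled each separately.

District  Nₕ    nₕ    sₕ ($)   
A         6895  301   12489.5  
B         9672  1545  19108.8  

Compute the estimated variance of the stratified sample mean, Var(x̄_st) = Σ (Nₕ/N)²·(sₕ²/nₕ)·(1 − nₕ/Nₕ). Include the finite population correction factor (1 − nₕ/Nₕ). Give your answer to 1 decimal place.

N = 16567. Term for each stratum: Wₕ²sₕ²/nₕ·(1−nₕ/Nₕ).
Var(x̄_st) = 85845.8051 + 67685.7350 = 153531.5401 → 153531.5.

153531.5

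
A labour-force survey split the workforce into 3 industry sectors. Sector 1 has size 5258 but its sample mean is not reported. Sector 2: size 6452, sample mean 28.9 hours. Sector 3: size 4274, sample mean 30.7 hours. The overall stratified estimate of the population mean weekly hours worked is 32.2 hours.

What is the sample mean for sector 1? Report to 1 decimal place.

N = 5258 + 6452 + 4274 = 15984.
Overall total = μ·N = 32.2·15984 = 514684.8.
Subtract the known strata: 6452·28.9 + 4274·30.7 = 317674.6.
Remaining total for sector 1: 514684.8 − 317674.6 = 197010.2.
Divide by its size: 197010.2 / 5258 = 37.469... → 37.5.

37.5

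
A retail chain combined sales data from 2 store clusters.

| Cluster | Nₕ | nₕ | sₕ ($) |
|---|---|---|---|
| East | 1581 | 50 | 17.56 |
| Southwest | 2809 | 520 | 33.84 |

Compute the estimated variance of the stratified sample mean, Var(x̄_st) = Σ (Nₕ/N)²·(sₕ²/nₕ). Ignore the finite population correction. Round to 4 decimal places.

1.7015

N = 4390; Wₕ = Nₕ/N.
cluster East: (1581/4390)²·17.56²/50 = 0.7998595
cluster Southwest: (2809/4390)²·33.84²/520 = 0.9016372
Sum = 1.7014967 → 1.7015.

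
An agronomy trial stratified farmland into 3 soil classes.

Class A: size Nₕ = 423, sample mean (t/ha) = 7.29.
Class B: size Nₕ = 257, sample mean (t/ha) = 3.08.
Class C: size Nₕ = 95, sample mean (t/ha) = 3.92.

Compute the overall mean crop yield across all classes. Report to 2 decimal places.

N = 423 + 257 + 95 = 775.
Weight each subgroup mean by Nₕ/N and sum.
Σ Nₕx̄ₕ = 423·7.29 + 257·3.08 + 95·3.92 = 3083.67 + 791.56 + 372.4 = 4247.63.
Divide by N: 4247.63 / 775 = 5.4808... → 5.48.

5.48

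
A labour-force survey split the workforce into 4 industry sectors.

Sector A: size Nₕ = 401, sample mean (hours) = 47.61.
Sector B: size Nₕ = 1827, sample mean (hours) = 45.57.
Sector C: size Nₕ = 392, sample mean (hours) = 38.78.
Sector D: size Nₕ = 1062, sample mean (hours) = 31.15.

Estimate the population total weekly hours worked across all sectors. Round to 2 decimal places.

150631.06

A: 401·47.61 = 19091.61
B: 1827·45.57 = 83256.39
C: 392·38.78 = 15201.76
D: 1062·31.15 = 33081.3
τ̂ = Σ Nₕx̄ₕ = 150631.06.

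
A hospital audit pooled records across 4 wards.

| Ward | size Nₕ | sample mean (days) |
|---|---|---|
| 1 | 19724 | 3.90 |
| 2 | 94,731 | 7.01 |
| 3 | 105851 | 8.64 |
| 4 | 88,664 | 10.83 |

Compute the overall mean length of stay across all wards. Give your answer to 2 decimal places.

8.47

N = 19724 + 94731 + 105851 + 88664 = 308970.
Overall mean = Σ (Nₕ/N)·x̄ₕ — weight by population share, not a simple average.
Σ Nₕx̄ₕ = 19724·3.90 + 94731·7.01 + 105851·8.64 + 88664·10.83 = 76923.6 + 664064.31 + 914552.64 + 960231.12 = 2615771.67.
Divide by N: 2615771.67 / 308970 = 8.4661... → 8.47.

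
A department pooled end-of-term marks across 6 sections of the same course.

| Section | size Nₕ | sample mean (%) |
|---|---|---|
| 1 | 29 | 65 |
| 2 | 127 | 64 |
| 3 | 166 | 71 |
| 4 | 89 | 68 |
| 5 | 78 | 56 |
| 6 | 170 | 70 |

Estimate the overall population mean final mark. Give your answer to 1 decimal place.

66.9

N = 29 + 127 + 166 + 89 + 78 + 170 = 659.
The stratified mean weights each stratum mean by its population share Nₕ/N.
Σ Nₕx̄ₕ = 29·65 + 127·64 + 166·71 + 89·68 + 78·56 + 170·70 = 1885 + 8128 + 11786 + 6052 + 4368 + 11900 = 44119.
Divide by N: 44119 / 659 = 66.948... → 66.9.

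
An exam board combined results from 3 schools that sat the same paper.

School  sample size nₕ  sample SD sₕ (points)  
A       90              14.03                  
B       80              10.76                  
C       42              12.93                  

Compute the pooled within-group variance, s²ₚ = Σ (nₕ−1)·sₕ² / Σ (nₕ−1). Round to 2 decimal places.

160.38

Degrees of freedom: 89 + 79 + 41 = 209.
Σ(nₕ−1)sₕ² = 89·196.8409 + 79·115.7776 + 41·167.1849 = 33519.8514.
s²ₚ = 33519.8514 / 209 = 160.3821... → 160.38.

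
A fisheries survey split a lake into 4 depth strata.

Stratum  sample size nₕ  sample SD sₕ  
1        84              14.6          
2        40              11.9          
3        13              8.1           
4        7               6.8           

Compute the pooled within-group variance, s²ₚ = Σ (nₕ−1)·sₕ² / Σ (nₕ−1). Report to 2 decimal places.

Degrees of freedom: 83 + 39 + 12 + 6 = 140.
Σ(nₕ−1)sₕ² = 83·213.16 + 39·141.61 + 12·65.61 + 6·46.24 = 24279.83.
s²ₚ = 24279.83 / 140 = 173.4274... → 173.43.

173.43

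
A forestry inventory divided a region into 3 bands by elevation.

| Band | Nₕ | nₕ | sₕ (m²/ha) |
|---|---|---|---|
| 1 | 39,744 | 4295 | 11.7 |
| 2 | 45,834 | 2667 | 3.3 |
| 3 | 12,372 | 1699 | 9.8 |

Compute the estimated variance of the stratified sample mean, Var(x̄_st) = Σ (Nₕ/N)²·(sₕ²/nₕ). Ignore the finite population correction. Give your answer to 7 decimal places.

N = 97950; Wₕ = Nₕ/N.
band 1: (39744/97950)²·11.7²/4295 = 0.0052473837
band 2: (45834/97950)²·3.3²/2667 = 0.0008940700
band 3: (12372/97950)²·9.8²/1699 = 0.0009018405
Sum = 0.0070432941 → 0.0070433.

0.0070433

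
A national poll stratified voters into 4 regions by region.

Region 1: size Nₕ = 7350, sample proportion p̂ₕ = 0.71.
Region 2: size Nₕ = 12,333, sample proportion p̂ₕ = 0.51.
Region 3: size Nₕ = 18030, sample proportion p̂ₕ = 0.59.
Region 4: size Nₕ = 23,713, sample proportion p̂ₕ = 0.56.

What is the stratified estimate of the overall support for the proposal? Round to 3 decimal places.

Wₕ = Nₕ/N with N = 61426: 0.1197, 0.2008, 0.2935, 0.3860.
p̂_st = 0.1197·0.71 + 0.2008·0.51 + 0.2935·0.59 + 0.3860·0.56 ≈ 0.57672... → 0.577.

0.577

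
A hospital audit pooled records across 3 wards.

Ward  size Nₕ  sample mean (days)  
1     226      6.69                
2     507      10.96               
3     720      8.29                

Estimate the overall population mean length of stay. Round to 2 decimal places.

N = 1453; weights Wₕ = Nₕ/N = (0.1555, 0.3489, 0.4955).
x̄_st = Σ Wₕ·x̄ₕ = 0.1555·6.69 + 0.3489·10.96 + 0.4955·8.29 ≈ 8.9728...
→ 8.97.

8.97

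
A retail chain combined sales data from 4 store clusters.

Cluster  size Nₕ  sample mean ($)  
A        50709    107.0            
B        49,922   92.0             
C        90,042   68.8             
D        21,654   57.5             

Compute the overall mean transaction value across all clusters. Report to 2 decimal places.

82.23

x̄_st = (Σ Nₕx̄ₕ) / (Σ Nₕ) = (50709·107.0 + 49922·92.0 + 90042·68.8 + 21654·57.5) / 212327
= 17458681.6 / 212327 = 82.2254... → 82.23.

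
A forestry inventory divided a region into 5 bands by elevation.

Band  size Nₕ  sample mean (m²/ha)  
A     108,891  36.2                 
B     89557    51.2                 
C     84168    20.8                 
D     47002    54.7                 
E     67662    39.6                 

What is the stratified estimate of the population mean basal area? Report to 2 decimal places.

N = 108891 + 89557 + 84168 + 47002 + 67662 = 397280.
Weight each subgroup mean by Nₕ/N and sum.
Σ Nₕx̄ₕ = 108891·36.2 + 89557·51.2 + 84168·20.8 + 47002·54.7 + 67662·39.6 = 3941854.2 + 4585318.4 + 1750694.4 + 2571009.4 + 2679415.2 = 15528291.6.
Divide by N: 15528291.6 / 397280 = 39.0865... → 39.09.

39.09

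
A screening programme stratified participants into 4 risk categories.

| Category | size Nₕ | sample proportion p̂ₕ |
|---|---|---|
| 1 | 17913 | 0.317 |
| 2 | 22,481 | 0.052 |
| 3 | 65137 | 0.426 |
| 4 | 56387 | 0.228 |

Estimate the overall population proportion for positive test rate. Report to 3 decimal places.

N = 17913 + 22481 + 65137 + 56387 = 161918.
Overall proportion = Σ (Nₕ/N)·p̂ₕ.
Σ Nₕp̂ₕ = 5678.421 + 1169.012 + 27748.362 + 12856.236 = 47452.031.
47452.031 / 161918 = 0.29306... → 0.293.

0.293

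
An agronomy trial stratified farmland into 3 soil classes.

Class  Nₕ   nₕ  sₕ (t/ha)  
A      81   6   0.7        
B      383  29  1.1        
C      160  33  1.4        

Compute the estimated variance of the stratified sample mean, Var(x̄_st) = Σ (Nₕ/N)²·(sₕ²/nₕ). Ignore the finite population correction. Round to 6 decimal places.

0.021000

N = 624. Term for each stratum: Wₕ²sₕ²/nₕ.
Var(x̄_st) = 0.001376086 + 0.015718668 + 0.003904927 = 0.020999681 → 0.021000.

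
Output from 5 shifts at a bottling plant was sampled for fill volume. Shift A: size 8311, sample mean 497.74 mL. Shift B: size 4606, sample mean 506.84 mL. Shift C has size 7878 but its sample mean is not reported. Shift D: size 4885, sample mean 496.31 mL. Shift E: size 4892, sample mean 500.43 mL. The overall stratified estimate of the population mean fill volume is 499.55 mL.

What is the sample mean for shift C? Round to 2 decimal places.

498.66

N = 8311 + 4606 + 7878 + 4885 + 4892 = 30572.
Overall total = μ·N = 499.55·30572 = 15272242.6.
Subtract the known strata: 8311·497.74 + 4606·506.84 + 4885·496.31 + 4892·500.43 = 11343800.09.
Remaining total for shift C: 15272242.6 − 11343800.09 = 3928442.51.
Divide by its size: 3928442.51 / 7878 = 498.6599... → 498.66.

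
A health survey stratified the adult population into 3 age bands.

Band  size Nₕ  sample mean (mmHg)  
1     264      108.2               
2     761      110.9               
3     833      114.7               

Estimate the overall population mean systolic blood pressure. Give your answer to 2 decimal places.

N = 1858; weights Wₕ = Nₕ/N = (0.1421, 0.4096, 0.4483).
x̄_st = Σ Wₕ·x̄ₕ = 0.1421·108.2 + 0.4096·110.9 + 0.4483·114.7 ≈ 112.2200...
→ 112.22.

112.22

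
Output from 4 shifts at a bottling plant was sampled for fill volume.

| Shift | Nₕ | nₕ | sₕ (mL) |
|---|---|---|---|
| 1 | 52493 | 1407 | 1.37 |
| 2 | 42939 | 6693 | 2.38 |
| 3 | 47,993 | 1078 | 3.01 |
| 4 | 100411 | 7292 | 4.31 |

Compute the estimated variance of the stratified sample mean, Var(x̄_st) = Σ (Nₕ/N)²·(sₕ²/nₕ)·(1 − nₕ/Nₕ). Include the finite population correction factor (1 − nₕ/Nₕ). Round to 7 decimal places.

N = 243836. Term for each stratum: Wₕ²sₕ²/nₕ·(1−nₕ/Nₕ).
Var(x̄_st) = 0.0000601665 + 0.0000221539 + 0.0003182792 + 0.0004006193 = 0.0008012188 → 0.0008012.

0.0008012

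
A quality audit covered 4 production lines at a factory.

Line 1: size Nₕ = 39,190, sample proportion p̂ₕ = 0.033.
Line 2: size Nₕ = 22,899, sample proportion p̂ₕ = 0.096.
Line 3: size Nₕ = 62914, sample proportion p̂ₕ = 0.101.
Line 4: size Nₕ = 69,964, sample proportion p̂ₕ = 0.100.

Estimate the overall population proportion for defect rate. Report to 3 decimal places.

0.086

N = 39190 + 22899 + 62914 + 69964 = 194967.
Overall proportion = Σ (Nₕ/N)·p̂ₕ.
Σ Nₕp̂ₕ = 1293.27 + 2198.304 + 6354.314 + 6996.4 = 16842.288.
16842.288 / 194967 = 0.08639... → 0.086.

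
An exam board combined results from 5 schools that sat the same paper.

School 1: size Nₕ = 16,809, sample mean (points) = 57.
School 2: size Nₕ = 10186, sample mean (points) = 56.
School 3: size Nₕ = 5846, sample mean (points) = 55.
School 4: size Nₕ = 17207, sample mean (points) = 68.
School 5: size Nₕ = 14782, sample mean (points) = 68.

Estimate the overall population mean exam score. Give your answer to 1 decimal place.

62.1

N = 16809 + 10186 + 5846 + 17207 + 14782 = 64830.
The stratified mean weights each stratum mean by its population share Nₕ/N.
Σ Nₕx̄ₕ = 16809·57 + 10186·56 + 5846·55 + 17207·68 + 14782·68 = 958113 + 570416 + 321530 + 1170076 + 1005176 = 4025311.
Divide by N: 4025311 / 64830 = 62.090... → 62.1.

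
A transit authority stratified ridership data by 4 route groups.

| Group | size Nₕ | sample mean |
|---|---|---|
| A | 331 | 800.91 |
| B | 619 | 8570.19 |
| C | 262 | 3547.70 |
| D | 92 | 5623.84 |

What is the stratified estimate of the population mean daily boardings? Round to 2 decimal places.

5381.09

N = 1304; weights Wₕ = Nₕ/N = (0.2538, 0.4747, 0.2009, 0.0706).
x̄_st = Σ Wₕ·x̄ₕ = 0.2538·800.91 + 0.4747·8570.19 + 0.2009·3547.70 + 0.0706·5623.84 ≈ 5381.0886...
→ 5381.09.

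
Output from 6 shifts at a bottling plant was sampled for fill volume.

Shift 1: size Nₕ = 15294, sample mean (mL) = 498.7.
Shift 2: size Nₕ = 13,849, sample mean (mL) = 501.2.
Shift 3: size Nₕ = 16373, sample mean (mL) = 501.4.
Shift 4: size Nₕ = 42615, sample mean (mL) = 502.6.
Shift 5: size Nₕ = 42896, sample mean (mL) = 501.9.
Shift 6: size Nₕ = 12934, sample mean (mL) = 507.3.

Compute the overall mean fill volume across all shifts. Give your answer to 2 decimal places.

502.13

N = 15294 + 13849 + 16373 + 42615 + 42896 + 12934 = 143961.
The stratified mean weights each stratum mean by its population share Nₕ/N.
Σ Nₕx̄ₕ = 15294·498.7 + 13849·501.2 + 16373·501.4 + 42615·502.6 + 42896·501.9 + 12934·507.3 = 7627117.8 + 6941118.8 + 8209422.2 + 21418299 + 21529502.4 + 6561418.2 = 72286878.4.
Divide by N: 72286878.4 / 143961 = 502.1282... → 502.13.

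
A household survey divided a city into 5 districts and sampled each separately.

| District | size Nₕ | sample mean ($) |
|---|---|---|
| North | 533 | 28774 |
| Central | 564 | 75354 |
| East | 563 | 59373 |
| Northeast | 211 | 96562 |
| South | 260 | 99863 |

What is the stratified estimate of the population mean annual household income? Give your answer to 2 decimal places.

64571.64

x̄_st = (Σ Nₕx̄ₕ) / (Σ Nₕ) = (533·28774 + 564·75354 + 563·59373 + 211·96562 + 260·99863) / 2131
= 137602159 / 2131 = 64571.6373... → 64571.64.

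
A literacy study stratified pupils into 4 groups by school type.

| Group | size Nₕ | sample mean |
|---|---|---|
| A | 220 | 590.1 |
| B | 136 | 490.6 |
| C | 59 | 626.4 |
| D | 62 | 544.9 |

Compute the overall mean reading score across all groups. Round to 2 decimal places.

N = 220 + 136 + 59 + 62 = 477.
The stratified mean weights each stratum mean by its population share Nₕ/N.
Σ Nₕx̄ₕ = 220·590.1 + 136·490.6 + 59·626.4 + 62·544.9 = 129822 + 66721.6 + 36957.6 + 33783.8 = 267285.
Divide by N: 267285 / 477 = 560.3459... → 560.35.

560.35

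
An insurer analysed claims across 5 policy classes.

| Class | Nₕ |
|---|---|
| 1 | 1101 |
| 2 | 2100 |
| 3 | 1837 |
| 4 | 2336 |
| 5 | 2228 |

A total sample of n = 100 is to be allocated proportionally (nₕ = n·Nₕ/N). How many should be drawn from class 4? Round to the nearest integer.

Share of class 4 = 2336/9602 = 0.24328.
Allocate 100 × 0.24328 = 24.328... → 24.

24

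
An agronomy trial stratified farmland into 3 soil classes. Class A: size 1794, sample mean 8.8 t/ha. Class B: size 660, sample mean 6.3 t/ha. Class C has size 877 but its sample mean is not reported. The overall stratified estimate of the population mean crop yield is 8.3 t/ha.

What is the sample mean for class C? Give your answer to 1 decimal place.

8.8

N = 1794 + 660 + 877 = 3331.
Overall total = μ·N = 8.3·3331 = 27647.3.
Subtract the known strata: 1794·8.8 + 660·6.3 = 19945.2.
Remaining total for class C: 27647.3 − 19945.2 = 7702.1.
Divide by its size: 7702.1 / 877 = 8.782... → 8.8.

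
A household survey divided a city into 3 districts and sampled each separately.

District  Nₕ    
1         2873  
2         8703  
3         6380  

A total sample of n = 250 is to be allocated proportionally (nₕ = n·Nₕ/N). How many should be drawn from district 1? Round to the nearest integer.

40

Share of district 1 = 2873/17956 = 0.16000.
Allocate 250 × 0.16000 = 40.001... → 40.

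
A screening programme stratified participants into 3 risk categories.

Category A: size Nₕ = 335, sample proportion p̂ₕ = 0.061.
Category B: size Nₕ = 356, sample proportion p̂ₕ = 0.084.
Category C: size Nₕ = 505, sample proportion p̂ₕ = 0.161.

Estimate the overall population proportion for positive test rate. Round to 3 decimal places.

Wₕ = Nₕ/N with N = 1196: 0.2801, 0.2977, 0.4222.
p̂_st = 0.2801·0.061 + 0.2977·0.084 + 0.4222·0.161 ≈ 0.11007... → 0.110.

0.110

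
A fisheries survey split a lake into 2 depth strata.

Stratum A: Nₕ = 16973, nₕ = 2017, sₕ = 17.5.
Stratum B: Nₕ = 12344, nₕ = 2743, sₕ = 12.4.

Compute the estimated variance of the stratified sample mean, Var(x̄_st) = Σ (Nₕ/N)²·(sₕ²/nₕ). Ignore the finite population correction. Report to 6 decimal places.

0.060830

N = 29317. Term for each stratum: Wₕ²sₕ²/nₕ.
Var(x̄_st) = 0.050891865 + 0.009937802 = 0.060829667 → 0.060830.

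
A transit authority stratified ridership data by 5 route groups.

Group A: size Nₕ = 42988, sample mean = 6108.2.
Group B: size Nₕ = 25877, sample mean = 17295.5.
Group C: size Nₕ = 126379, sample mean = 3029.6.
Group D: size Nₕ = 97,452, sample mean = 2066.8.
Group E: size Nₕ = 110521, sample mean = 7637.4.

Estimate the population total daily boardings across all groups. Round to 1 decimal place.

Population total = Σ Nₕ·x̄ₕ (each stratum's size times its mean).
42988·6108.2 + 25877·17295.5 + 126379·3029.6 + 97452·2066.8 + 110521·7637.4 = 262579301.6 + 447555653.5 + 382877818.4 + 201413793.6 + 844093085.4 = 2138519652.5.

2138519652.5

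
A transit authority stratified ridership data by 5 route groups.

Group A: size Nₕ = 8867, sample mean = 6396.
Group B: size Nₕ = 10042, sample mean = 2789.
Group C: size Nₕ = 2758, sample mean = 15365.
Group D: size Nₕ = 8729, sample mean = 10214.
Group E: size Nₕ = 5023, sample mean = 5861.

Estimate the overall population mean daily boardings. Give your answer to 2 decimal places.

N = 8867 + 10042 + 2758 + 8729 + 5023 = 35419.
Weight each subgroup mean by Nₕ/N and sum.
Σ Nₕx̄ₕ = 8867·6396 + 10042·2789 + 2758·15365 + 8729·10214 + 5023·5861 = 56713332 + 28007138 + 42376670 + 89158006 + 29439803 = 245694949.
Divide by N: 245694949 / 35419 = 6936.8121... → 6936.81.

6936.81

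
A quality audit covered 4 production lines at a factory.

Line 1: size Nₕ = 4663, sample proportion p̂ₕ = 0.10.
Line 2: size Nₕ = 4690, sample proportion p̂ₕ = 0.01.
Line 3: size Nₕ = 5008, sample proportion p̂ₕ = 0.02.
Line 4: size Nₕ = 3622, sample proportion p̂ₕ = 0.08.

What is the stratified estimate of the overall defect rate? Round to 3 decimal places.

N = 4663 + 4690 + 5008 + 3622 = 17983.
Overall proportion = Σ (Nₕ/N)·p̂ₕ.
Σ Nₕp̂ₕ = 466.3 + 46.9 + 100.16 + 289.76 = 903.12.
903.12 / 17983 = 0.05022... → 0.050.

0.050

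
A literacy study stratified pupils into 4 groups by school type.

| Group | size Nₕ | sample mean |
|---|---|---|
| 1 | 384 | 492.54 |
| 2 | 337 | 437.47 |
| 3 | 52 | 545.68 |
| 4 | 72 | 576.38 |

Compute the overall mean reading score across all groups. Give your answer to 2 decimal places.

N = 384 + 337 + 52 + 72 = 845.
The stratified mean weights each stratum mean by its population share Nₕ/N.
Σ Nₕx̄ₕ = 384·492.54 + 337·437.47 + 52·545.68 + 72·576.38 = 189135.36 + 147427.39 + 28375.36 + 41499.36 = 406437.47.
Divide by N: 406437.47 / 845 = 480.9911... → 480.99.

480.99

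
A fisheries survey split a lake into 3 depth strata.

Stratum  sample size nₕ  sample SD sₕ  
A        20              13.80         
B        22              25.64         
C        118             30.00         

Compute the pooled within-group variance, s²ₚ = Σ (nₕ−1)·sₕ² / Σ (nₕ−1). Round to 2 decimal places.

A: (20−1)·13.80² = 19·190.44 = 3618.36
B: (22−1)·25.64² = 21·657.4096 = 13805.6016
C: (118−1)·30.00² = 117·900 = 105300
Numerator = 122723.9616; denominator = Σ(nₕ−1) = 157.
s²ₚ = 122723.9616/157 = 781.6813... → 781.68.

781.68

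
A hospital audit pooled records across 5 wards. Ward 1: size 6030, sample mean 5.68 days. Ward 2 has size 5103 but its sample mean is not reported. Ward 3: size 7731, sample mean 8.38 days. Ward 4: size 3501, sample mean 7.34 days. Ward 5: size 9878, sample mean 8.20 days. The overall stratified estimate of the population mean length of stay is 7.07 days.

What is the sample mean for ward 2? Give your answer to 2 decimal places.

4.36

N = 6030 + 5103 + 7731 + 3501 + 9878 = 32243.
Overall total = μ·N = 7.07·32243 = 227958.01.
Subtract the known strata: 6030·5.68 + 7731·8.38 + 3501·7.34 + 9878·8.20 = 205733.12.
Remaining total for ward 2: 227958.01 − 205733.12 = 22224.89.
Divide by its size: 22224.89 / 5103 = 4.3553... → 4.36.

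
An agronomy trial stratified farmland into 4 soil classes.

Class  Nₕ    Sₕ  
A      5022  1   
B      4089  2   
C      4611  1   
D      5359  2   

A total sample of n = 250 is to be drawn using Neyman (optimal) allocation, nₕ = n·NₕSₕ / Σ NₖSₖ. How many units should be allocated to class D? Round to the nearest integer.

A: NₕSₕ = 5022·1 = 5022
B: NₕSₕ = 4089·2 = 8178
C: NₕSₕ = 4611·1 = 4611
D: NₕSₕ = 5359·2 = 10718
Σ NₕSₕ = 28529.
n_D = 250·10718/28529 = 93.922... → 94.

94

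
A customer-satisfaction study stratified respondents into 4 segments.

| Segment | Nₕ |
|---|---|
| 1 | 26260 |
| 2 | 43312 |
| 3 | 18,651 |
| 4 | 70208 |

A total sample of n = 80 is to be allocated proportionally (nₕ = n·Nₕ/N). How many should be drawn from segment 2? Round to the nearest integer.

22

N = 26260 + 43312 + 18651 + 70208 = 158431.
n_2 = 80·43312/158431 = 21.870... → 22.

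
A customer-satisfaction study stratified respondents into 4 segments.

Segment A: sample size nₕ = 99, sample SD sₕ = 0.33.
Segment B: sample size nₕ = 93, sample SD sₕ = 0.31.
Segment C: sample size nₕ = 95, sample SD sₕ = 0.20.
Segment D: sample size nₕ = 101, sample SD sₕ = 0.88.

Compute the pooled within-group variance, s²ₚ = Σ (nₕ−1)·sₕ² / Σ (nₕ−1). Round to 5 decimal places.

Degrees of freedom: 98 + 92 + 94 + 100 = 384.
Σ(nₕ−1)sₕ² = 98·0.1089 + 92·0.0961 + 94·0.04 + 100·0.7744 = 100.7134.
s²ₚ = 100.7134 / 384 = 0.2622745... → 0.26227.

0.26227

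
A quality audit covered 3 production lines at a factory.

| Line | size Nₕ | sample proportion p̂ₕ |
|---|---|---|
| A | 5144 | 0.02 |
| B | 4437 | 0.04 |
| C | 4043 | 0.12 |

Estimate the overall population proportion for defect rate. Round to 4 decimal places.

0.0562

Wₕ = Nₕ/N with N = 13624: 0.3776, 0.3257, 0.2968.
p̂_st = 0.3776·0.02 + 0.3257·0.04 + 0.2968·0.12 ≈ 0.056189... → 0.0562.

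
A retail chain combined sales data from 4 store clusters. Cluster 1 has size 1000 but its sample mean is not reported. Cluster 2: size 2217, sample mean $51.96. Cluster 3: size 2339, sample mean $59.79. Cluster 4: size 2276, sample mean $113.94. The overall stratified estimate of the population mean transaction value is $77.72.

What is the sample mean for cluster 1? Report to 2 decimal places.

94.33

Σ Nₕx̄ₕ = N·μ, so 1000·x̄_1 = 7832·77.72 − (2217·51.96 + 2339·59.79 + 2276·113.94).
= 608703.04 − 514371.57 = 94331.47.
x̄_1 = 94331.47 / 1000 = 94.3315... → 94.33.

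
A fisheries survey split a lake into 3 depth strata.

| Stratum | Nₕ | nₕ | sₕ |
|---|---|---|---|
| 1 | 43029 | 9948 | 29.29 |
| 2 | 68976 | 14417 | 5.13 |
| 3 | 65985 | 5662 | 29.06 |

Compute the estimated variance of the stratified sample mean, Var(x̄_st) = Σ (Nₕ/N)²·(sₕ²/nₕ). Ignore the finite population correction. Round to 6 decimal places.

N = 177990. Term for each stratum: Wₕ²sₕ²/nₕ.
Var(x̄_st) = 0.005040043 + 0.000274135 + 0.020498430 = 0.025812608 → 0.025813.

0.025813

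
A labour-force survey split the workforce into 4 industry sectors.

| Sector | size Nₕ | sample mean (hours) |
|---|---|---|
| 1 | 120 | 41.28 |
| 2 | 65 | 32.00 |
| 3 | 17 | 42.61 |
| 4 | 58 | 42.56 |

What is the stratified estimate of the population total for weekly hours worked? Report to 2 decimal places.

10226.45

Estimate total by summing Nₕ·x̄ₕ over strata.
120·41.28 + 65·32.00 + 17·42.61 + 58·42.56 = 4953.6 + 2080 + 724.37 + 2468.48 = 10226.45.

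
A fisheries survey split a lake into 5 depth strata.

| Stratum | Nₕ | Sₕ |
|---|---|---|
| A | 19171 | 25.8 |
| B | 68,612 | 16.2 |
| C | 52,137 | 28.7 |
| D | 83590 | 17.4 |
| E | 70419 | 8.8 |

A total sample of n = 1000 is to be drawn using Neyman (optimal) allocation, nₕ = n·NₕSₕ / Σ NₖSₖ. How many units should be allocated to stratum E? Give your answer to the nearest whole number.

Σ NₕSₕ = 19171·25.8 + 68612·16.2 + 52137·28.7 + 83590·17.4 + 70419·8.8 = 5176611.3.
Share for E: 619687.2/5176611.3 = 0.11971.
n_E = 1000 × 0.11971 = 119.709... → 120.

120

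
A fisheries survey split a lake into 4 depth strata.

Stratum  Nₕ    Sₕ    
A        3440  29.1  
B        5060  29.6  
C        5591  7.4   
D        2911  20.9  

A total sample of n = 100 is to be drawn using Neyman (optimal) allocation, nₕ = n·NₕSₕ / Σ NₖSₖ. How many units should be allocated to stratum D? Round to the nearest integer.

17

Σ NₕSₕ = 3440·29.1 + 5060·29.6 + 5591·7.4 + 2911·20.9 = 352093.3.
Share for D: 60839.9/352093.3 = 0.17279.
n_D = 100 × 0.17279 = 17.279... → 17.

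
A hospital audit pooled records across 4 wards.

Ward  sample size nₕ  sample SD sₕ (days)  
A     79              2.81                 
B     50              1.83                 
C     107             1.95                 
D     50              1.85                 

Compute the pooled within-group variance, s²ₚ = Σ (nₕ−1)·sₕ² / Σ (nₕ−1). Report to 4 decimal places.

A: (79−1)·2.81² = 78·7.8961 = 615.8958
B: (50−1)·1.83² = 49·3.3489 = 164.0961
C: (107−1)·1.95² = 106·3.8025 = 403.065
D: (50−1)·1.85² = 49·3.4225 = 167.7025
Numerator = 1350.7594; denominator = Σ(nₕ−1) = 282.
s²ₚ = 1350.7594/282 = 4.789927... → 4.7899.

4.7899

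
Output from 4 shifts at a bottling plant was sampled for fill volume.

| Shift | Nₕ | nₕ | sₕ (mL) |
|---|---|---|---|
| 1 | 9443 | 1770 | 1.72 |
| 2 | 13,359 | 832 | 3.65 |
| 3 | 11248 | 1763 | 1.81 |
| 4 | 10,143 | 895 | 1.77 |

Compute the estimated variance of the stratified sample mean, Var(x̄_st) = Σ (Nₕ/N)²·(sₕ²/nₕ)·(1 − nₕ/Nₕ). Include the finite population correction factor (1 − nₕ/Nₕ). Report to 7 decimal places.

N = 44193. Term for each stratum: Wₕ²sₕ²/nₕ·(1−nₕ/Nₕ).
Var(x̄_st) = 0.0000620086 + 0.0013720706 + 0.0001015104 + 0.0001681244 = 0.0017037140 → 0.0017037.

0.0017037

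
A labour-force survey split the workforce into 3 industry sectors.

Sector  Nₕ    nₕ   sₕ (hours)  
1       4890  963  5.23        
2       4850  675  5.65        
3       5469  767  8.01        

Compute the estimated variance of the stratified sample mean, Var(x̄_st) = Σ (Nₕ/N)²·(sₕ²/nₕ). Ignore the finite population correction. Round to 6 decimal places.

0.018562

N = 15209. Term for each stratum: Wₕ²sₕ²/nₕ.
Var(x̄_st) = 0.002936253 + 0.004809227 + 0.010816436 = 0.018561916 → 0.018562.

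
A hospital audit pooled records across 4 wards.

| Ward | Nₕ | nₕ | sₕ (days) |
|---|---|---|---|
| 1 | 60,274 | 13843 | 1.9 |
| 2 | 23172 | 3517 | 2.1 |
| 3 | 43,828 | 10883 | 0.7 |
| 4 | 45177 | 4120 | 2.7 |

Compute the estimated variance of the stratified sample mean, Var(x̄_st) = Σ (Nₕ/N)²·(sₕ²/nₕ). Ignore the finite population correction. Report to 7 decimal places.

N = 172451; Wₕ = Nₕ/N.
ward 1: (60274/172451)²·1.9²/13843 = 0.0000318571
ward 2: (23172/172451)²·2.1²/3517 = 0.0000226392
ward 3: (43828/172451)²·0.7²/10883 = 0.0000029082
ward 4: (45177/172451)²·2.7²/4120 = 0.0001214321
Sum = 0.0001788366 → 0.0001788.

0.0001788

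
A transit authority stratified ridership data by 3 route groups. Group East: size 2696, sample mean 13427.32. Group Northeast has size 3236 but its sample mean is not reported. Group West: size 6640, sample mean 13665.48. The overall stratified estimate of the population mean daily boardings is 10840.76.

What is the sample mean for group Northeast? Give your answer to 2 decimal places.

2889.74

N = 2696 + 3236 + 6640 = 12572.
Overall total = μ·N = 10840.76·12572 = 136290034.72.
Subtract the known strata: 2696·13427.32 + 6640·13665.48 = 126938841.92.
Remaining total for group Northeast: 136290034.72 − 126938841.92 = 9351192.8.
Divide by its size: 9351192.8 / 3236 = 2889.7382... → 2889.74.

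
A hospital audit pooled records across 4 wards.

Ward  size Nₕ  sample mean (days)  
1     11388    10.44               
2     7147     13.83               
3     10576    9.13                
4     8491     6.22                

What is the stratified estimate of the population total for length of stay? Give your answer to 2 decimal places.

367106.63

1: 11388·10.44 = 118890.72
2: 7147·13.83 = 98843.01
3: 10576·9.13 = 96558.88
4: 8491·6.22 = 52814.02
τ̂ = Σ Nₕx̄ₕ = 367106.63.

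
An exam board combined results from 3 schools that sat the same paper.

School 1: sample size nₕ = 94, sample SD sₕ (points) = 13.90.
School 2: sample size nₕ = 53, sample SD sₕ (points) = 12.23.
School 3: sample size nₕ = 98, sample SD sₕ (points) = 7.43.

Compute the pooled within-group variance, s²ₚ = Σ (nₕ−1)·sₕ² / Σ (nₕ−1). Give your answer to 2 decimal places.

1: (94−1)·13.90² = 93·193.21 = 17968.53
2: (53−1)·12.23² = 52·149.5729 = 7777.7908
3: (98−1)·7.43² = 97·55.2049 = 5354.8753
Numerator = 31101.1961; denominator = Σ(nₕ−1) = 242.
s²ₚ = 31101.1961/242 = 128.5173... → 128.52.

128.52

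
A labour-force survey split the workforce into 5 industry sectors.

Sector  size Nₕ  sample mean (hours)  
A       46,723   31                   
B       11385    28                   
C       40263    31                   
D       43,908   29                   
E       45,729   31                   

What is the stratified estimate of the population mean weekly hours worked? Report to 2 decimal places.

30.35

N = 188008; weights Wₕ = Nₕ/N = (0.2485, 0.0606, 0.2142, 0.2335, 0.2432).
x̄_st = Σ Wₕ·x̄ₕ = 0.2485·31 + 0.0606·28 + 0.2142·31 + 0.2335·29 + 0.2432·31 ≈ 30.3512...
→ 30.35.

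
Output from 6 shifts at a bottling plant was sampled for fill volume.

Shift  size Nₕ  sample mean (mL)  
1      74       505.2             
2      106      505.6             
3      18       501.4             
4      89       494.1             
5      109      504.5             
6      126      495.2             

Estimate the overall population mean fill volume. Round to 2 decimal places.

500.70

N = 74 + 106 + 18 + 89 + 109 + 126 = 522.
The stratified mean weights each stratum mean by its population share Nₕ/N.
Σ Nₕx̄ₕ = 74·505.2 + 106·505.6 + 18·501.4 + 89·494.1 + 109·504.5 + 126·495.2 = 37384.8 + 53593.6 + 9025.2 + 43974.9 + 54990.5 + 62395.2 = 261364.2.
Divide by N: 261364.2 / 522 = 500.6977... → 500.70.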